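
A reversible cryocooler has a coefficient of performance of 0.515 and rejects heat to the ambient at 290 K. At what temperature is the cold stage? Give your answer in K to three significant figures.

For a Carnot refrigerator COP_R = T_C/(T_H − T_C), so T_C = COP·T_H/(1 + COP).
With T_H = 290.00 K, T_C = 0.515 × 290.00/1.515 = 98.58 K.

98.6 K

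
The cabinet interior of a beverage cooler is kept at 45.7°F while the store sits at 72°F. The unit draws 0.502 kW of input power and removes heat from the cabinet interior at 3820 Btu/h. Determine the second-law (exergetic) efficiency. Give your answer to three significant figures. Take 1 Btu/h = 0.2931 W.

Converting, Q̇_C = 3820 Btu/h = 1.120 kW, so COP_actual = Q̇_C/Ẇ = 1.120/0.5020 = 2.230.
In absolute terms T_C = 280.76 K and T_H = 295.37 K, so ΔT = 14.61 K.
COP_Carnot = T_C/ΔT = 280.76/14.61 = 19.22.
η_II = COP_actual/COP_Carnot = 2.230/19.22 = 0.1161.

0.116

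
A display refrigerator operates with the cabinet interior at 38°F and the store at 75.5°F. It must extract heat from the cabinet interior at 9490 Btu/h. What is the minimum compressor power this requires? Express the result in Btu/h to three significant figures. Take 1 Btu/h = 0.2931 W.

In absolute terms T_C = 276.48 K and T_H = 297.32 K, so ΔT = 20.83 K.
COP_Carnot = T_C/ΔT = 276.48/20.83 = 13.27.
Ẇ_min = Q̇/COP_Carnot = 9490/13.27 = 715.1 Btu/h.

715 Btu/h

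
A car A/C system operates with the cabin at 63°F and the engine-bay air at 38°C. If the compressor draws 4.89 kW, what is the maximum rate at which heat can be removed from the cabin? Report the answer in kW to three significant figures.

68.3 kW

In absolute terms T_C = 290.37 K and T_H = 311.15 K, so ΔT = 20.78 K.
COP_Carnot = T_C/ΔT = 290.37/20.78 = 13.98.
Q̇_max = COP_Carnot × Ẇ = 13.98 × 4.890 kW = 68.34 kW.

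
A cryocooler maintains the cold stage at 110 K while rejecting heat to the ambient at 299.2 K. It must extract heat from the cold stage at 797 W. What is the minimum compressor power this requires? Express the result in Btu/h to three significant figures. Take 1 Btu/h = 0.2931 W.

The reservoir spacing is ΔT = 299.2 − 110 = 189.2 K.
COP_Carnot = T_C/ΔT = 110.00/189.2 = 0.5814.
Ẇ_min = Q̇/COP_Carnot = 797.0/0.5814 = 1371 W = 4677 Btu/h.

4680 Btu/h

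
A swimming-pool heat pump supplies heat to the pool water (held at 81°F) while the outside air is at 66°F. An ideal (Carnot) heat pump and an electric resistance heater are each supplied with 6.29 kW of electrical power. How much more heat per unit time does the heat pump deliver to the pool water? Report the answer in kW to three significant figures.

220 kW

In absolute terms T_C = 292.04 K and T_H = 300.37 K, so ΔT = 8.333 K.
COP_Carnot = T_H/ΔT = 300.37/8.333 = 36.04.
The heat pump delivers Q̇_H = COP × Ẇ = 226.7 kW; the resistance heater delivers Ẇ = 6.290 kW.
Extra = (COP − 1)·Ẇ = 220.4 kW.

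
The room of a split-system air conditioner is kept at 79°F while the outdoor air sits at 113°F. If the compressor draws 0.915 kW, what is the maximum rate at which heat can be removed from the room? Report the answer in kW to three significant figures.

In absolute terms T_C = 299.26 K and T_H = 318.15 K, so ΔT = 18.89 K.
COP_Carnot = T_C/ΔT = 299.26/18.89 = 15.84.
Q̇_max = COP_Carnot × Ẇ = 15.84 × 0.9150 kW = 14.50 kW.

14.5 kW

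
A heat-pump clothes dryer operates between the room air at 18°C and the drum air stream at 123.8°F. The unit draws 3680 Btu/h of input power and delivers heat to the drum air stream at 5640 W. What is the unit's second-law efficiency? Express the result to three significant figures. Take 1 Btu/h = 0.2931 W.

Converting, Q̇_H = 5640 W = 19240 Btu/h, so COP_actual = Q̇_H/Ẇ = 19240/3680 = 5.229.
In absolute terms T_C = 291.15 K and T_H = 324.15 K, so ΔT = 33.00 K.
COP_Carnot = T_H/ΔT = 324.15/33.00 = 9.823.
η_II = COP_actual/COP_Carnot = 5.229/9.823 = 0.5323.

0.532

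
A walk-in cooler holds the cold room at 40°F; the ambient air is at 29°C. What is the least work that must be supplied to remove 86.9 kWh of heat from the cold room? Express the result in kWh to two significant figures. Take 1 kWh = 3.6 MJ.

In absolute terms T_C = 277.59 K and T_H = 302.15 K, so ΔT = 24.56 K.
The reversible limit is COP_R = T_C/ΔT = 11.30, so W_min = Q_C/COP = Q_C·ΔT/T_C.
W_min = 86.90 × 24.56/277.59 = 7.687 kWh.

7.7 kWh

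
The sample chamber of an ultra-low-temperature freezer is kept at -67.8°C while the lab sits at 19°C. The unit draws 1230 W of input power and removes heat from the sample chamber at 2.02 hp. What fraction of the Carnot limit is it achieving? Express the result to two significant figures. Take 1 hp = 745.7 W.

Converting, Q̇_C = 2.020 hp = 1506 W, so COP_actual = Q̇_C/Ẇ = 1506/1230 = 1.225.
In absolute terms T_C = 205.35 K and T_H = 292.15 K, so ΔT = 86.80 K.
COP_Carnot = T_C/ΔT = 205.35/86.80 = 2.366.
η_II = COP_actual/COP_Carnot = 1.225/2.366 = 0.5176.

0.52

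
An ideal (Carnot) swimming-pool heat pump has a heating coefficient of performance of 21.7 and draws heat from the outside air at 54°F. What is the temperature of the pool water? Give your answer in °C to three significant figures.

COP_HP = T_H/(T_H − T_C) rearranges to T_H = COP·T_C/(COP − 1).
With T_C = 285.37 K, T_H = 21.7 × 285.37/20.70 = 299.16 K.
Converting, 299.16 K = 26.01°C.

26.0 °C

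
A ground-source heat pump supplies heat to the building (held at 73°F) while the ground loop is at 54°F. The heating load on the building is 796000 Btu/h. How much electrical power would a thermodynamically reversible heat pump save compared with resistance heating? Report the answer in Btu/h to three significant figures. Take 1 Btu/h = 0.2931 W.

768000 Btu/h

In absolute terms T_C = 285.37 K and T_H = 295.93 K, so ΔT = 10.56 K.
COP_Carnot = T_H/ΔT = 295.93/10.56 = 28.04.
Resistance heating needs Ẇ_res = Q̇_H = 796000 Btu/h; the reversible heat pump needs only Ẇ_hp = Q̇_H/COP = 28390 Btu/h.
Saving = 796000 − 28390 = 767600 Btu/h.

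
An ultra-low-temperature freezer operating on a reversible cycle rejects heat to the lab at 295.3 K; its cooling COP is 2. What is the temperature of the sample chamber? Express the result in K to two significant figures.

200 K

For a Carnot refrigerator COP_R = T_C/(T_H − T_C), so T_C = COP·T_H/(1 + COP).
With T_H = 295.30 K, T_C = 2 × 295.30/3.000 = 196.87 K.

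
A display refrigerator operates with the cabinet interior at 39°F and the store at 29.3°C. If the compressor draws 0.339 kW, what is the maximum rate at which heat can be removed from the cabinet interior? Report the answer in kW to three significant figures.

In absolute terms T_C = 277.04 K and T_H = 302.45 K, so ΔT = 25.41 K.
COP_Carnot = T_C/ΔT = 277.04/25.41 = 10.90.
Q̇_max = COP_Carnot × Ẇ = 10.90 × 0.3390 kW = 3.696 kW.

3.70 kW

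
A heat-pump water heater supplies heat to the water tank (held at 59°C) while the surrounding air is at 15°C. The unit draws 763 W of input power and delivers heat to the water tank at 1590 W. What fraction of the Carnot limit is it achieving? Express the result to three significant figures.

COP_actual = Q̇_H/Ẇ = 1590/763.0 = 2.084.
In absolute terms T_C = 288.15 K and T_H = 332.15 K, so ΔT = 44.00 K.
COP_Carnot = T_H/ΔT = 332.15/44.00 = 7.549.
η_II = COP_actual/COP_Carnot = 2.084/7.549 = 0.2761.

0.276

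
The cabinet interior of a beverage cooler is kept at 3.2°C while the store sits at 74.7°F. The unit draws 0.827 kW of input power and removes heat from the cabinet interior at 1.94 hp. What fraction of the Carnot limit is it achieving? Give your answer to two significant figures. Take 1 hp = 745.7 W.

0.13

Converting, Q̇_C = 1.940 hp = 1.447 kW, so COP_actual = Q̇_C/Ẇ = 1.447/0.8270 = 1.749.
In absolute terms T_C = 276.35 K and T_H = 296.87 K, so ΔT = 20.52 K.
COP_Carnot = T_C/ΔT = 276.35/20.52 = 13.47.
η_II = COP_actual/COP_Carnot = 1.749/13.47 = 0.1299.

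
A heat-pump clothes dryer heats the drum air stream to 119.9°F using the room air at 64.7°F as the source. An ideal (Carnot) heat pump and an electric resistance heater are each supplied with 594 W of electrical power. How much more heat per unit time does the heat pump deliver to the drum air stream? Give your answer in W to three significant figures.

5640 W

In absolute terms T_C = 291.32 K and T_H = 321.98 K, so ΔT = 30.67 K.
COP_Carnot = T_H/ΔT = 321.98/30.67 = 10.50.
The heat pump delivers Q̇_H = COP × Ẇ = 6237 W; the resistance heater delivers Ẇ = 594.0 W.
Extra = (COP − 1)·Ẇ = 5643 W.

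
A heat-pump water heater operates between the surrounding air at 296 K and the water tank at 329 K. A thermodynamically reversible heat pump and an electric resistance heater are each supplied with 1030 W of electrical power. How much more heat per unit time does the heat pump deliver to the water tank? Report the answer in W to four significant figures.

9239 W

The reservoir spacing is ΔT = 329 − 296 = 33.00 K.
COP_Carnot = T_H/ΔT = 329.00/33.00 = 9.970.
The heat pump delivers Q̇_H = COP × Ẇ = 10270 W; the resistance heater delivers Ẇ = 1030 W.
Extra = (COP − 1)·Ẇ = 9239 W.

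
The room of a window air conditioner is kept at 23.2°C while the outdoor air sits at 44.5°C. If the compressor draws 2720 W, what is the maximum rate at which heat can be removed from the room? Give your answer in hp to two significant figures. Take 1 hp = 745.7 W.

51 hp

In absolute terms T_C = 296.35 K and T_H = 317.65 K, so ΔT = 21.30 K.
COP_Carnot = T_C/ΔT = 296.35/21.30 = 13.91.
Q̇_max = COP_Carnot × Ẇ = 13.91 × 2720 W = 37840 W = 50.75 hp.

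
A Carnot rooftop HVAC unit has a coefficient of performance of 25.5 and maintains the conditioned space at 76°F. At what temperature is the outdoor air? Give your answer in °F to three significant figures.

COP_R = T_C/(T_H − T_C) gives T_H − T_C = T_C/COP.
With T_C = 297.59 K, T_H = 297.59 × (1 + 1/25.5) = 309.26 K.
Converting, 309.26 K = 97.01°F.

97.0 °F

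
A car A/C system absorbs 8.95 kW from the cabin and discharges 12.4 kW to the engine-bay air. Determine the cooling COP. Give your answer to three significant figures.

The first law gives Q̇_H = Q̇_C + Ẇ, so the three rates are Q̇_C = 8.950, Q̇_H = 12.40, Ẇ = 3.450 kW.
COP_R = Q̇_C/Ẇ = 8.950/3.450 = 2.594.

2.59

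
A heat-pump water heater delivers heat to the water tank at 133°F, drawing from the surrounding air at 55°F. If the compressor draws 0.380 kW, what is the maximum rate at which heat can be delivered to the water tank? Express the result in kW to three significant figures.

2.89 kW

In absolute terms T_C = 285.93 K and T_H = 329.26 K, so ΔT = 43.33 K.
COP_Carnot = T_H/ΔT = 329.26/43.33 = 7.598.
Q̇_max = COP_Carnot × Ẇ = 7.598 × 0.3800 kW = 2.887 kW.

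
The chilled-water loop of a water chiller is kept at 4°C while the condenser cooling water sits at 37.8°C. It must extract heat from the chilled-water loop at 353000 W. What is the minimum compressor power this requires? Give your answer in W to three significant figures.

43100 W

In absolute terms T_C = 277.15 K and T_H = 310.95 K, so ΔT = 33.80 K.
COP_Carnot = T_C/ΔT = 277.15/33.80 = 8.200.
Ẇ_min = Q̇/COP_Carnot = 353000/8.200 = 43050 W.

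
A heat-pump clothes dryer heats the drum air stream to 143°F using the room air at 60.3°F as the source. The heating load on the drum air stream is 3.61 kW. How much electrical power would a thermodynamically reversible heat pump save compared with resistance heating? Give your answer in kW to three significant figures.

3.11 kW

In absolute terms T_C = 288.87 K and T_H = 334.82 K, so ΔT = 45.94 K.
COP_Carnot = T_H/ΔT = 334.82/45.94 = 7.287.
Resistance heating needs Ẇ_res = Q̇_H = 3.610 kW; the reversible heat pump needs only Ẇ_hp = Q̇_H/COP = 0.4954 kW.
Saving = 3.610 − 0.4954 = 3.115 kW.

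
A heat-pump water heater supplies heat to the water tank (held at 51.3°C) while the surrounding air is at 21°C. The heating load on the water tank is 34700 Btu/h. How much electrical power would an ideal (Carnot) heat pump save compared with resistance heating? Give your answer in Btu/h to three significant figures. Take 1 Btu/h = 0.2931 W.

In absolute terms T_C = 294.15 K and T_H = 324.45 K, so ΔT = 30.30 K.
COP_Carnot = T_H/ΔT = 324.45/30.30 = 10.71.
Resistance heating needs Ẇ_res = Q̇_H = 34700 Btu/h; the reversible heat pump needs only Ẇ_hp = Q̇_H/COP = 3241 Btu/h.
Saving = 34700 − 3241 = 31460 Btu/h.

31500 Btu/h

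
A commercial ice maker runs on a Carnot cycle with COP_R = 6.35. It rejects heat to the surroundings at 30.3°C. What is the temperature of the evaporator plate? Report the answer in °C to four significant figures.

For a Carnot refrigerator COP_R = T_C/(T_H − T_C), so T_C = COP·T_H/(1 + COP).
With T_H = 303.45 K, T_C = 6.35 × 303.45/7.350 = 262.16 K.
Converting, 262.16 K = -10.99°C.

-10.99 °C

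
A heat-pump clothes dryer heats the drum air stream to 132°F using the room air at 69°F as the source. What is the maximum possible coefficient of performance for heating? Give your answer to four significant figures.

In absolute terms T_C = 293.71 K and T_H = 328.71 K, so ΔT = 35.00 K.
For a reversible cycle, COP_Carnot = T_H/ΔT = 328.71/35.00 = 9.392.

9.392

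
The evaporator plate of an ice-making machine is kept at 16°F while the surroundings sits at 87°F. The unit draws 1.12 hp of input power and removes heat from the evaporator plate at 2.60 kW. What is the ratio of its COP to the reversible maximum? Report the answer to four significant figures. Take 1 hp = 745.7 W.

0.4647

Converting, Q̇_C = 2.600 kW = 3.487 hp, so COP_actual = Q̇_C/Ẇ = 3.487/1.120 = 3.113.
In absolute terms T_C = 264.26 K and T_H = 303.71 K, so ΔT = 39.44 K.
COP_Carnot = T_C/ΔT = 264.26/39.44 = 6.700.
η_II = COP_actual/COP_Carnot = 3.113/6.700 = 0.4647.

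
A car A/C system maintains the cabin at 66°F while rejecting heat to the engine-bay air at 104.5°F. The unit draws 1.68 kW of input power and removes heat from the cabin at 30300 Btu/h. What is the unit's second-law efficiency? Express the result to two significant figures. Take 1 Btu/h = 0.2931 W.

Converting, Q̇_C = 30300 Btu/h = 8.881 kW, so COP_actual = Q̇_C/Ẇ = 8.881/1.680 = 5.286.
In absolute terms T_C = 292.04 K and T_H = 313.43 K, so ΔT = 21.39 K.
COP_Carnot = T_C/ΔT = 292.04/21.39 = 13.65.
η_II = COP_actual/COP_Carnot = 5.286/13.65 = 0.3872.

0.39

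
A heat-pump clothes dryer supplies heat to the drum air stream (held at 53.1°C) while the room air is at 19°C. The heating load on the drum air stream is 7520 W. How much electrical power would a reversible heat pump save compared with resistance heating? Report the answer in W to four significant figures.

6734 W

In absolute terms T_C = 292.15 K and T_H = 326.25 K, so ΔT = 34.10 K.
COP_Carnot = T_H/ΔT = 326.25/34.10 = 9.567.
Resistance heating needs Ẇ_res = Q̇_H = 7520 W; the reversible heat pump needs only Ẇ_hp = Q̇_H/COP = 786.0 W.
Saving = 7520 − 786.0 = 6734 W.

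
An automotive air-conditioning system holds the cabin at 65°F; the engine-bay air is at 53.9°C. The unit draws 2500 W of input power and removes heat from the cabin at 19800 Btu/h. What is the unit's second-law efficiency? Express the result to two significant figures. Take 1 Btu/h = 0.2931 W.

Converting, Q̇_C = 19800 Btu/h = 5803 W, so COP_actual = Q̇_C/Ẇ = 5803/2500 = 2.321.
In absolute terms T_C = 291.48 K and T_H = 327.05 K, so ΔT = 35.57 K.
COP_Carnot = T_C/ΔT = 291.48/35.57 = 8.195.
η_II = COP_actual/COP_Carnot = 2.321/8.195 = 0.2833.

0.28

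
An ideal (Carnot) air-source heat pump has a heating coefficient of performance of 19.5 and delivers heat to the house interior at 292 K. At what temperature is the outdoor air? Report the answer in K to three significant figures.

277 K

COP_HP = T_H/(T_H − T_C) gives T_H − T_C = T_H/COP.
With T_H = 292.00 K, T_C = 292.00 × (1 − 1/19.5) = 277.03 K.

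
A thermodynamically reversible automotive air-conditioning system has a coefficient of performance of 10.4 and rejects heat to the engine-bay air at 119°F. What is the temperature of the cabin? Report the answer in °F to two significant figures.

68 °F

For a Carnot refrigerator COP_R = T_C/(T_H − T_C), so T_C = COP·T_H/(1 + COP).
With T_H = 321.48 K, T_C = 10.4 × 321.48/11.40 = 293.28 K.
Converting, 293.28 K = 68.24°F.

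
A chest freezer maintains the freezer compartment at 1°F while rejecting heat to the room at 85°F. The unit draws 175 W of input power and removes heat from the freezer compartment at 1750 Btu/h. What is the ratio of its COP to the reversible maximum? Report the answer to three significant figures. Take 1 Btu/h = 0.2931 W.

0.534

Converting, Q̇_C = 1750 Btu/h = 512.9 W, so COP_actual = Q̇_C/Ẇ = 512.9/175.0 = 2.931.
In absolute terms T_C = 255.93 K and T_H = 302.59 K, so ΔT = 46.67 K.
COP_Carnot = T_C/ΔT = 255.93/46.67 = 5.484.
η_II = COP_actual/COP_Carnot = 2.931/5.484 = 0.5344.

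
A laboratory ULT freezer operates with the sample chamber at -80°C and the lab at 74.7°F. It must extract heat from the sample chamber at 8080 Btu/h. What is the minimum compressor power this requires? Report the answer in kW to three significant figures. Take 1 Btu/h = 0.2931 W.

In absolute terms T_C = 193.15 K and T_H = 296.87 K, so ΔT = 103.7 K.
COP_Carnot = T_C/ΔT = 193.15/103.7 = 1.862.
Ẇ_min = Q̇/COP_Carnot = 8080/1.862 = 4339 Btu/h = 1.272 kW.

1.27 kW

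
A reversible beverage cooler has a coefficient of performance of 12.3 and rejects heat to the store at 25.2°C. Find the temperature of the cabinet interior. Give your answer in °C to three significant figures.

For a Carnot refrigerator COP_R = T_C/(T_H − T_C), so T_C = COP·T_H/(1 + COP).
With T_H = 298.35 K, T_C = 12.3 × 298.35/13.30 = 275.92 K.
Converting, 275.92 K = 2.77°C.

2.77 °C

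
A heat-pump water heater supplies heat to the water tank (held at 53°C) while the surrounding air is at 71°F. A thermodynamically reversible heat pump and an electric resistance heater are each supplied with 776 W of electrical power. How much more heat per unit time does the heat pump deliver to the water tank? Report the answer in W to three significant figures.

7300 W

In absolute terms T_C = 294.82 K and T_H = 326.15 K, so ΔT = 31.33 K.
COP_Carnot = T_H/ΔT = 326.15/31.33 = 10.41.
The heat pump delivers Q̇_H = COP × Ẇ = 8077 W; the resistance heater delivers Ẇ = 776.0 W.
Extra = (COP − 1)·Ẇ = 7301 W.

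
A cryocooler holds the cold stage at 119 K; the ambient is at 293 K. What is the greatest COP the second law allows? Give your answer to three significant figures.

The reservoir spacing is ΔT = 293 − 119 = 174.0 K.
For a reversible cycle, COP_Carnot = T_C/ΔT = 119.00/174.0 = 0.6839.

0.684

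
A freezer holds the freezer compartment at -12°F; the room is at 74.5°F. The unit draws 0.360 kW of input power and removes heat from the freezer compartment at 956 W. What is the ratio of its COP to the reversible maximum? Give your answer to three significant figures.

0.513

Converting, Q̇_C = 956.0 W = 0.9560 kW, so COP_actual = Q̇_C/Ẇ = 0.9560/0.3600 = 2.656.
In absolute terms T_C = 248.71 K and T_H = 296.76 K, so ΔT = 48.06 K.
COP_Carnot = T_C/ΔT = 248.71/48.06 = 5.175.
η_II = COP_actual/COP_Carnot = 2.656/5.175 = 0.5131.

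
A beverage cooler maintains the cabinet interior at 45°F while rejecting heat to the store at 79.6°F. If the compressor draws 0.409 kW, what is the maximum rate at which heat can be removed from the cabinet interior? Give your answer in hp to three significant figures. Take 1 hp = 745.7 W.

8.00 hp

In absolute terms T_C = 280.37 K and T_H = 299.59 K, so ΔT = 19.22 K.
COP_Carnot = T_C/ΔT = 280.37/19.22 = 14.59.
Q̇_max = COP_Carnot × Ẇ = 14.59 × 0.4090 kW = 5.966 kW = 8.000 hp.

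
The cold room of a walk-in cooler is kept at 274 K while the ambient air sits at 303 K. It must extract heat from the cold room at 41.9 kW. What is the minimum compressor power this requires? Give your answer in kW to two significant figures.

The reservoir spacing is ΔT = 303 − 274 = 29.00 K.
COP_Carnot = T_C/ΔT = 274.00/29.00 = 9.448.
Ẇ_min = Q̇/COP_Carnot = 41.90/9.448 = 4.435 kW.

4.4 kW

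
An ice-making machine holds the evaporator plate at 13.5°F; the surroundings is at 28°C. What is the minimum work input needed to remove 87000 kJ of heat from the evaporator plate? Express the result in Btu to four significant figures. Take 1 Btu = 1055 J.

12010 Btu

In absolute terms T_C = 262.87 K and T_H = 301.15 K, so ΔT = 38.28 K.
The reversible limit is COP_R = T_C/ΔT = 6.867, so W_min = Q_C/COP = Q_C·ΔT/T_C.
W_min = 87000 × 38.28/262.87 = 12670 kJ = 12010 Btu.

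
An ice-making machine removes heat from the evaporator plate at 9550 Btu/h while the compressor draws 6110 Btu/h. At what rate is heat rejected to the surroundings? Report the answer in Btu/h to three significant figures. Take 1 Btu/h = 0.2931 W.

15700 Btu/h

For a cyclic device the first law requires Q̇_H = Q̇_C + Ẇ.
Q̇_H = Q̇_C + Ẇ = 15660 Btu/h.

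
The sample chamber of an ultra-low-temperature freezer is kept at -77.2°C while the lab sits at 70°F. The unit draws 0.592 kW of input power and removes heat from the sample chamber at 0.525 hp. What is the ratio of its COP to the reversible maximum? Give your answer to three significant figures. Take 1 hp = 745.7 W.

Converting, Q̇_C = 0.5250 hp = 0.3915 kW, so COP_actual = Q̇_C/Ẇ = 0.3915/0.5920 = 0.6613.
In absolute terms T_C = 195.95 K and T_H = 294.26 K, so ΔT = 98.31 K.
COP_Carnot = T_C/ΔT = 195.95/98.31 = 1.993.
η_II = COP_actual/COP_Carnot = 0.6613/1.993 = 0.3318.

0.332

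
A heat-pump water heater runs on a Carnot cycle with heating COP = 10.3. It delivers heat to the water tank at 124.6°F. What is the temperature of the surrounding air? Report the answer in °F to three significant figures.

67.9 °F

COP_HP = T_H/(T_H − T_C) gives T_H − T_C = T_H/COP.
With T_H = 324.59 K, T_C = 324.59 × (1 − 1/10.3) = 293.08 K.
Converting, 293.08 K = 67.87°F.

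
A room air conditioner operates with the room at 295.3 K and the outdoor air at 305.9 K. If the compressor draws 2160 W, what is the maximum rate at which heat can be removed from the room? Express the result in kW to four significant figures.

The reservoir spacing is ΔT = 305.9 − 295.3 = 10.60 K.
COP_Carnot = T_C/ΔT = 295.30/10.60 = 27.86.
Q̇_max = COP_Carnot × Ẇ = 27.86 × 2160 W = 60170 W = 60.17 kW.

60.17 kW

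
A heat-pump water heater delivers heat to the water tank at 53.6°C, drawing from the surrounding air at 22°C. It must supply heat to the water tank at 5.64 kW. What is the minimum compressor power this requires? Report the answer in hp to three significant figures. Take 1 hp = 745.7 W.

In absolute terms T_C = 295.15 K and T_H = 326.75 K, so ΔT = 31.60 K.
COP_Carnot = T_H/ΔT = 326.75/31.60 = 10.34.
Ẇ_min = Q̇/COP_Carnot = 5.640/10.34 = 0.5454 kW = 0.7315 hp.

0.731 hp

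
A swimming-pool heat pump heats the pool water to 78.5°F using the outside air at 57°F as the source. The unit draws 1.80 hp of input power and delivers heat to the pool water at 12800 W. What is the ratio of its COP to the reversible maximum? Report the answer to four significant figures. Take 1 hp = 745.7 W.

Converting, Q̇_H = 12800 W = 17.17 hp, so COP_actual = Q̇_H/Ẇ = 17.17/1.800 = 9.536.
In absolute terms T_C = 287.04 K and T_H = 298.98 K, so ΔT = 11.94 K.
COP_Carnot = T_H/ΔT = 298.98/11.94 = 25.03.
η_II = COP_actual/COP_Carnot = 9.536/25.03 = 0.3810.

0.3810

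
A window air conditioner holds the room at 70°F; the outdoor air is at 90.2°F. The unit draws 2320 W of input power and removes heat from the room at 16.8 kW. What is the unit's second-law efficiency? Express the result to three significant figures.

0.276

Converting, Q̇_C = 16.80 kW = 16800 W, so COP_actual = Q̇_C/Ẇ = 16800/2320 = 7.241.
In absolute terms T_C = 294.26 K and T_H = 305.48 K, so ΔT = 11.22 K.
COP_Carnot = T_C/ΔT = 294.26/11.22 = 26.22.
η_II = COP_actual/COP_Carnot = 7.241/26.22 = 0.2762.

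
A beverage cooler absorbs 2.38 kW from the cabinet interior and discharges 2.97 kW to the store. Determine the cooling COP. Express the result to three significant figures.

The first law gives Q̇_H = Q̇_C + Ẇ, so the three rates are Q̇_C = 2.380, Q̇_H = 2.970, Ẇ = 0.5900 kW.
COP_R = Q̇_C/Ẇ = 2.380/0.5900 = 4.034.

4.03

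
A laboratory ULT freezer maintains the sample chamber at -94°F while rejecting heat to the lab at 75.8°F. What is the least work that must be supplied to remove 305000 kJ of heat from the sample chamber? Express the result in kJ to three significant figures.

In absolute terms T_C = 203.15 K and T_H = 297.48 K, so ΔT = 94.33 K.
The reversible limit is COP_R = T_C/ΔT = 2.154, so W_min = Q_C/COP = Q_C·ΔT/T_C.
W_min = 305000 × 94.33/203.15 = 141600 kJ.

142000 kJ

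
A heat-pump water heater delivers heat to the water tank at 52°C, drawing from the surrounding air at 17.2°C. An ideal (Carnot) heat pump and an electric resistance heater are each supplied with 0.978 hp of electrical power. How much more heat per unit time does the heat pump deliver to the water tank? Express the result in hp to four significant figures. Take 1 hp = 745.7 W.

8.160 hp

In absolute terms T_C = 290.35 K and T_H = 325.15 K, so ΔT = 34.80 K.
COP_Carnot = T_H/ΔT = 325.15/34.80 = 9.343.
The heat pump delivers Q̇_H = COP × Ẇ = 9.138 hp; the resistance heater delivers Ẇ = 0.9780 hp.
Extra = (COP − 1)·Ẇ = 8.160 hp.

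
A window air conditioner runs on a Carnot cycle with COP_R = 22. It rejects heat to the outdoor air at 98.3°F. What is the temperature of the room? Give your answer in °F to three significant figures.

For a Carnot refrigerator COP_R = T_C/(T_H − T_C), so T_C = COP·T_H/(1 + COP).
With T_H = 309.98 K, T_C = 22 × 309.98/23.00 = 296.51 K.
Converting, 296.51 K = 74.04°F.

74.0 °F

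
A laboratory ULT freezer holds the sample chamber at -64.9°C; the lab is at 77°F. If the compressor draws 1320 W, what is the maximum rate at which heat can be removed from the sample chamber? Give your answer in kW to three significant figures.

In absolute terms T_C = 208.25 K and T_H = 298.15 K, so ΔT = 89.90 K.
COP_Carnot = T_C/ΔT = 208.25/89.90 = 2.316.
Q̇_max = COP_Carnot × Ẇ = 2.316 × 1320 W = 3058 W = 3.058 kW.

3.06 kW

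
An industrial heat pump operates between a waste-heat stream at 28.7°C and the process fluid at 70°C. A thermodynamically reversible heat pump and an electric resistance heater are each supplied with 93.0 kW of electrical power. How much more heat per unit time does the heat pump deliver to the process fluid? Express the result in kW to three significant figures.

In absolute terms T_C = 301.85 K and T_H = 343.15 K, so ΔT = 41.30 K.
COP_Carnot = T_H/ΔT = 343.15/41.30 = 8.309.
The heat pump delivers Q̇_H = COP × Ẇ = 772.7 kW; the resistance heater delivers Ẇ = 93.00 kW.
Extra = (COP − 1)·Ẇ = 679.7 kW.

680 kW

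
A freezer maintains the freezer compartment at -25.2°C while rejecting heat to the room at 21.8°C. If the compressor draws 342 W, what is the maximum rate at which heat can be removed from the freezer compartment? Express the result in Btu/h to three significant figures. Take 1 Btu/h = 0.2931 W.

6160 Btu/h

In absolute terms T_C = 247.95 K and T_H = 294.95 K, so ΔT = 47.00 K.
COP_Carnot = T_C/ΔT = 247.95/47.00 = 5.276.
Q̇_max = COP_Carnot × Ẇ = 5.276 × 342.0 W = 1804 W = 6156 Btu/h.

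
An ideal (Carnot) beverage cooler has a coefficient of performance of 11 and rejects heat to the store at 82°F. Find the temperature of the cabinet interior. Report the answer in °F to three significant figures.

For a Carnot refrigerator COP_R = T_C/(T_H − T_C), so T_C = COP·T_H/(1 + COP).
With T_H = 300.93 K, T_C = 11 × 300.93/12.00 = 275.85 K.
Converting, 275.85 K = 36.86°F.

36.9 °F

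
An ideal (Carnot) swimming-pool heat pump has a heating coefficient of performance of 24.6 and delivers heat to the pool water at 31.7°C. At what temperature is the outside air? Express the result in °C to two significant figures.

COP_HP = T_H/(T_H − T_C) gives T_H − T_C = T_H/COP.
With T_H = 304.85 K, T_C = 304.85 × (1 − 1/24.6) = 292.46 K.
Converting, 292.46 K = 19.31°C.

19 °C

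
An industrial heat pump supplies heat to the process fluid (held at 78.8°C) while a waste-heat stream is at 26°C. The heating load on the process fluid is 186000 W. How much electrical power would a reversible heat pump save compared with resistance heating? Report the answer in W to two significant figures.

In absolute terms T_C = 299.15 K and T_H = 351.95 K, so ΔT = 52.80 K.
COP_Carnot = T_H/ΔT = 351.95/52.80 = 6.666.
Resistance heating needs Ẇ_res = Q̇_H = 186000 W; the reversible heat pump needs only Ẇ_hp = Q̇_H/COP = 27900 W.
Saving = 186000 − 27900 = 158100 W.

160000 W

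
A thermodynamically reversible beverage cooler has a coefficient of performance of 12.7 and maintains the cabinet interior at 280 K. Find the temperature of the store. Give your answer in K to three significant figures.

COP_R = T_C/(T_H − T_C) gives T_H − T_C = T_C/COP.
With T_C = 280.00 K, T_H = 280.00 × (1 + 1/12.7) = 302.05 K.

302 K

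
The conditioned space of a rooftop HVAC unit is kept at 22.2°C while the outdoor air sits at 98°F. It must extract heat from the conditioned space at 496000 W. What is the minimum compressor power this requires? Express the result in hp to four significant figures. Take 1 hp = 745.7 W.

In absolute terms T_C = 295.35 K and T_H = 309.82 K, so ΔT = 14.47 K.
COP_Carnot = T_C/ΔT = 295.35/14.47 = 20.42.
Ẇ_min = Q̇/COP_Carnot = 496000/20.42 = 24290 W = 32.58 hp.

32.58 hp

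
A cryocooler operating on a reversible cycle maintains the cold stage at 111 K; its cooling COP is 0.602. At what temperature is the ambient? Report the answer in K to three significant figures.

295 K

COP_R = T_C/(T_H − T_C) gives T_H − T_C = T_C/COP.
With T_C = 111.00 K, T_H = 111.00 × (1 + 1/0.602) = 295.39 K.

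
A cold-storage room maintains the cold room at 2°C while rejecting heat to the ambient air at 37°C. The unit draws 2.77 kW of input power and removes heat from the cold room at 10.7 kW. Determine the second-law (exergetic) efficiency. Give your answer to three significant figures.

COP_actual = Q̇_C/Ẇ = 10.70/2.770 = 3.863.
In absolute terms T_C = 275.15 K and T_H = 310.15 K, so ΔT = 35.00 K.
COP_Carnot = T_C/ΔT = 275.15/35.00 = 7.861.
η_II = COP_actual/COP_Carnot = 3.863/7.861 = 0.4914.

0.491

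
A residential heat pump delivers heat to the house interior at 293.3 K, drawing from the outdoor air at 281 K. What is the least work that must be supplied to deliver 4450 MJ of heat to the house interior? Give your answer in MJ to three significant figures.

187 MJ

The reservoir spacing is ΔT = 293.3 − 281 = 12.30 K.
The reversible limit is COP_HP = T_H/ΔT = 23.85, so W_min = Q_H/COP = Q_H·ΔT/T_H.
W_min = 4450 × 12.30/293.30 = 186.6 MJ.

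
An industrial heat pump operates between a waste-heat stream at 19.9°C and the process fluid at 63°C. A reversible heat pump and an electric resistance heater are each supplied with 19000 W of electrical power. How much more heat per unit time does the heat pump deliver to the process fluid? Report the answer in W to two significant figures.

130000 W

In absolute terms T_C = 293.05 K and T_H = 336.15 K, so ΔT = 43.10 K.
COP_Carnot = T_H/ΔT = 336.15/43.10 = 7.799.
The heat pump delivers Q̇_H = COP × Ẇ = 148200 W; the resistance heater delivers Ẇ = 19000 W.
Extra = (COP − 1)·Ẇ = 129200 W.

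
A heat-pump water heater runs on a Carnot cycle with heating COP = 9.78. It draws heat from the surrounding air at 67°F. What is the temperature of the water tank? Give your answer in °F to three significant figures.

127 °F

COP_HP = T_H/(T_H − T_C) rearranges to T_H = COP·T_C/(COP − 1).
With T_C = 292.59 K, T_H = 9.78 × 292.59/8.780 = 325.92 K.
Converting, 325.92 K = 126.99°F.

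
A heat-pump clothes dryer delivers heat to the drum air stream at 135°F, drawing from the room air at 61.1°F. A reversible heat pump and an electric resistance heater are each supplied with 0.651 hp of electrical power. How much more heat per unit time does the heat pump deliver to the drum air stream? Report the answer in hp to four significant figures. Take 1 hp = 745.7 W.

4.588 hp

In absolute terms T_C = 289.32 K and T_H = 330.37 K, so ΔT = 41.06 K.
COP_Carnot = T_H/ΔT = 330.37/41.06 = 8.047.
The heat pump delivers Q̇_H = COP × Ẇ = 5.239 hp; the resistance heater delivers Ẇ = 0.6510 hp.
Extra = (COP − 1)·Ẇ = 4.588 hp.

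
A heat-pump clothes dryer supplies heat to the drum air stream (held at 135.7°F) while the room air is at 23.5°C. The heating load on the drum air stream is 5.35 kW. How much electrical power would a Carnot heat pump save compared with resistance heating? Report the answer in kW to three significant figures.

4.80 kW

In absolute terms T_C = 296.65 K and T_H = 330.76 K, so ΔT = 34.11 K.
COP_Carnot = T_H/ΔT = 330.76/34.11 = 9.697.
Resistance heating needs Ẇ_res = Q̇_H = 5.350 kW; the reversible heat pump needs only Ẇ_hp = Q̇_H/COP = 0.5517 kW.
Saving = 5.350 − 0.5517 = 4.798 kW.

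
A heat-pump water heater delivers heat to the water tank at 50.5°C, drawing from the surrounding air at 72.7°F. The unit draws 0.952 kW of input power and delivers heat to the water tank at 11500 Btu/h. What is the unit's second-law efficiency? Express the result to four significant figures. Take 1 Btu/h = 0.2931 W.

Converting, Q̇_H = 11500 Btu/h = 3.371 kW, so COP_actual = Q̇_H/Ẇ = 3.371/0.9520 = 3.541.
In absolute terms T_C = 295.76 K and T_H = 323.65 K, so ΔT = 27.89 K.
COP_Carnot = T_H/ΔT = 323.65/27.89 = 11.60.
η_II = COP_actual/COP_Carnot = 3.541/11.60 = 0.3051.

0.3051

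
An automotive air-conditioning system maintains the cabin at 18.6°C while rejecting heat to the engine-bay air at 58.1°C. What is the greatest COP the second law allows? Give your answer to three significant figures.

7.39

In absolute terms T_C = 291.75 K and T_H = 331.25 K, so ΔT = 39.50 K.
For a reversible cycle, COP_Carnot = T_C/ΔT = 291.75/39.50 = 7.386.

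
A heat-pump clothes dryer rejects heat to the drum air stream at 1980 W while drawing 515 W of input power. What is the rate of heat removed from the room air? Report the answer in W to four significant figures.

For a cyclic device the first law requires Q̇_H = Q̇_C + Ẇ.
Q̇_C = Q̇_H − Ẇ = 1465 W.

1465 W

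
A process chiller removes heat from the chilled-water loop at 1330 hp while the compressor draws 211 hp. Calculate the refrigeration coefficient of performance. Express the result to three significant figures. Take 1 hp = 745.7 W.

6.30

The first law gives Q̇_H = Q̇_C + Ẇ, so the three rates are Q̇_C = 1330, Q̇_H = 1541, Ẇ = 211.0 hp.
COP_R = Q̇_C/Ẇ = 1330/211.0 = 6.303.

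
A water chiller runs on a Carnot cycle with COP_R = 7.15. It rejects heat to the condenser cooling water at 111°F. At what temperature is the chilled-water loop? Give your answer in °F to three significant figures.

41.0 °F

For a Carnot refrigerator COP_R = T_C/(T_H − T_C), so T_C = COP·T_H/(1 + COP).
With T_H = 317.04 K, T_C = 7.15 × 317.04/8.150 = 278.14 K.
Converting, 278.14 K = 40.98°F.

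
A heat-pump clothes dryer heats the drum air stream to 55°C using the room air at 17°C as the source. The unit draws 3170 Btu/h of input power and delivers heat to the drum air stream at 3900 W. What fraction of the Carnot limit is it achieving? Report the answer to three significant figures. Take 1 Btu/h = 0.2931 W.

Converting, Q̇_H = 3900 W = 13310 Btu/h, so COP_actual = Q̇_H/Ẇ = 13310/3170 = 4.197.
In absolute terms T_C = 290.15 K and T_H = 328.15 K, so ΔT = 38.00 K.
COP_Carnot = T_H/ΔT = 328.15/38.00 = 8.636.
η_II = COP_actual/COP_Carnot = 4.197/8.636 = 0.4861.

0.486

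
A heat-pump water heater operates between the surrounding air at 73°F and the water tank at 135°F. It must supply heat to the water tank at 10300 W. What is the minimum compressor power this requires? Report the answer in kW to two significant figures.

In absolute terms T_C = 295.93 K and T_H = 330.37 K, so ΔT = 34.44 K.
COP_Carnot = T_H/ΔT = 330.37/34.44 = 9.591.
Ẇ_min = Q̇/COP_Carnot = 10300/9.591 = 1074 W = 1.074 kW.

1.1 kW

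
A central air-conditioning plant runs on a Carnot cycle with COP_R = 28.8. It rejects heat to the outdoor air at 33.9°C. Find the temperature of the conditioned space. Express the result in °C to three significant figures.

For a Carnot refrigerator COP_R = T_C/(T_H − T_C), so T_C = COP·T_H/(1 + COP).
With T_H = 307.05 K, T_C = 28.8 × 307.05/29.80 = 296.75 K.
Converting, 296.75 K = 23.60°C.

23.6 °C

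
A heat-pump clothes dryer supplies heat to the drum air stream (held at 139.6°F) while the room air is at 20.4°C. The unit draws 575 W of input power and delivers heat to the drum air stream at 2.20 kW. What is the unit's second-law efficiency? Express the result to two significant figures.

0.45

Converting, Q̇_H = 2.200 kW = 2200 W, so COP_actual = Q̇_H/Ẇ = 2200/575.0 = 3.826.
In absolute terms T_C = 293.55 K and T_H = 332.93 K, so ΔT = 39.38 K.
COP_Carnot = T_H/ΔT = 332.93/39.38 = 8.455.
η_II = COP_actual/COP_Carnot = 3.826/8.455 = 0.4525.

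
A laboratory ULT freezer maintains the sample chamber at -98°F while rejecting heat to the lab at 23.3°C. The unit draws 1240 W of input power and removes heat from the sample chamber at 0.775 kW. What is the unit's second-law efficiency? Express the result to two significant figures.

0.30

Converting, Q̇_C = 0.7750 kW = 775.0 W, so COP_actual = Q̇_C/Ẇ = 775.0/1240 = 0.6250.
In absolute terms T_C = 200.93 K and T_H = 296.45 K, so ΔT = 95.52 K.
COP_Carnot = T_C/ΔT = 200.93/95.52 = 2.103.
η_II = COP_actual/COP_Carnot = 0.6250/2.103 = 0.2971.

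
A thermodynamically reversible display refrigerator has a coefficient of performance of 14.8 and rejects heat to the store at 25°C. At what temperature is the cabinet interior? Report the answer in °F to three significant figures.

43.0 °F

For a Carnot refrigerator COP_R = T_C/(T_H − T_C), so T_C = COP·T_H/(1 + COP).
With T_H = 298.15 K, T_C = 14.8 × 298.15/15.80 = 279.28 K.
Converting, 279.28 K = 43.03°F.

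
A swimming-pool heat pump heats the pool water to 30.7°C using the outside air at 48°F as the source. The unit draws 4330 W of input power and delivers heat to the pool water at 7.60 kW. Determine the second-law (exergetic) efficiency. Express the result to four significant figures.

0.1260

Converting, Q̇_H = 7.600 kW = 7600 W, so COP_actual = Q̇_H/Ẇ = 7600/4330 = 1.755.
In absolute terms T_C = 282.04 K and T_H = 303.85 K, so ΔT = 21.81 K.
COP_Carnot = T_H/ΔT = 303.85/21.81 = 13.93.
η_II = COP_actual/COP_Carnot = 1.755/13.93 = 0.1260.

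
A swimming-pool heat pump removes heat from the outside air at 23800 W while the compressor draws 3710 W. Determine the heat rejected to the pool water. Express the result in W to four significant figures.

For a cyclic device the first law requires Q̇_H = Q̇_C + Ẇ.
Q̇_H = Q̇_C + Ẇ = 27510 W.

27510 W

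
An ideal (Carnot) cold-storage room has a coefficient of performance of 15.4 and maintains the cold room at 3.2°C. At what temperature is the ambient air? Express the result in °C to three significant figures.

21.1 °C

COP_R = T_C/(T_H − T_C) gives T_H − T_C = T_C/COP.
With T_C = 276.35 K, T_H = 276.35 × (1 + 1/15.4) = 294.29 K.
Converting, 294.29 K = 21.14°C.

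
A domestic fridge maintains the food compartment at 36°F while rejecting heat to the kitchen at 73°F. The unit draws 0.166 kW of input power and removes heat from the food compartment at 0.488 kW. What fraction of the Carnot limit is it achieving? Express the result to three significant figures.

0.219

COP_actual = Q̇_C/Ẇ = 0.4880/0.1660 = 2.940.
In absolute terms T_C = 275.37 K and T_H = 295.93 K, so ΔT = 20.56 K.
COP_Carnot = T_C/ΔT = 275.37/20.56 = 13.40.
η_II = COP_actual/COP_Carnot = 2.940/13.40 = 0.2194.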